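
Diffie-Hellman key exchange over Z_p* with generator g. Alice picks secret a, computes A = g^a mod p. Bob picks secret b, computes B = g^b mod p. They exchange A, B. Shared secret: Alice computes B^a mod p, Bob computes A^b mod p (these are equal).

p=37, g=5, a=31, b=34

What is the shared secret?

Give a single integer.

Answer: 30

Derivation:
A = 5^31 mod 37  (bits of 31 = 11111)
  bit 0 = 1: r = r^2 * 5 mod 37 = 1^2 * 5 = 1*5 = 5
  bit 1 = 1: r = r^2 * 5 mod 37 = 5^2 * 5 = 25*5 = 14
  bit 2 = 1: r = r^2 * 5 mod 37 = 14^2 * 5 = 11*5 = 18
  bit 3 = 1: r = r^2 * 5 mod 37 = 18^2 * 5 = 28*5 = 29
  bit 4 = 1: r = r^2 * 5 mod 37 = 29^2 * 5 = 27*5 = 24
  -> A = 24
B = 5^34 mod 37  (bits of 34 = 100010)
  bit 0 = 1: r = r^2 * 5 mod 37 = 1^2 * 5 = 1*5 = 5
  bit 1 = 0: r = r^2 mod 37 = 5^2 = 25
  bit 2 = 0: r = r^2 mod 37 = 25^2 = 33
  bit 3 = 0: r = r^2 mod 37 = 33^2 = 16
  bit 4 = 1: r = r^2 * 5 mod 37 = 16^2 * 5 = 34*5 = 22
  bit 5 = 0: r = r^2 mod 37 = 22^2 = 3
  -> B = 3
s = B^a = 3^31 mod 37  (bits of 31 = 11111)
  bit 0 = 1: r = r^2 * 3 mod 37 = 1^2 * 3 = 1*3 = 3
  bit 1 = 1: r = r^2 * 3 mod 37 = 3^2 * 3 = 9*3 = 27
  bit 2 = 1: r = r^2 * 3 mod 37 = 27^2 * 3 = 26*3 = 4
  bit 3 = 1: r = r^2 * 3 mod 37 = 4^2 * 3 = 16*3 = 11
  bit 4 = 1: r = r^2 * 3 mod 37 = 11^2 * 3 = 10*3 = 30
  -> s = B^a = 30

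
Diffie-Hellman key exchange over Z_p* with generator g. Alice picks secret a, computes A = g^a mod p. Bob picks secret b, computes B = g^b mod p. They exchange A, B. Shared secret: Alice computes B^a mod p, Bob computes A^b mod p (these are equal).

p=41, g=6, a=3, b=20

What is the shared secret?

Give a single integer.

A = 6^3 mod 41  (bits of 3 = 11)
  bit 0 = 1: r = r^2 * 6 mod 41 = 1^2 * 6 = 1*6 = 6
  bit 1 = 1: r = r^2 * 6 mod 41 = 6^2 * 6 = 36*6 = 11
  -> A = 11
B = 6^20 mod 41  (bits of 20 = 10100)
  bit 0 = 1: r = r^2 * 6 mod 41 = 1^2 * 6 = 1*6 = 6
  bit 1 = 0: r = r^2 mod 41 = 6^2 = 36
  bit 2 = 1: r = r^2 * 6 mod 41 = 36^2 * 6 = 25*6 = 27
  bit 3 = 0: r = r^2 mod 41 = 27^2 = 32
  bit 4 = 0: r = r^2 mod 41 = 32^2 = 40
  -> B = 40
s = B^a = 40^3 mod 41  (bits of 3 = 11)
  bit 0 = 1: r = r^2 * 40 mod 41 = 1^2 * 40 = 1*40 = 40
  bit 1 = 1: r = r^2 * 40 mod 41 = 40^2 * 40 = 1*40 = 40
  -> s = B^a = 40

Answer: 40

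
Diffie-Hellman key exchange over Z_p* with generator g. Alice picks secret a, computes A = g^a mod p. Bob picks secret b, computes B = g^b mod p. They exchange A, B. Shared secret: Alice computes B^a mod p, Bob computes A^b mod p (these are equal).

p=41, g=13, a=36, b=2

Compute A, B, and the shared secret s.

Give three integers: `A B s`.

A = 13^36 mod 41  (bits of 36 = 100100)
  bit 0 = 1: r = r^2 * 13 mod 41 = 1^2 * 13 = 1*13 = 13
  bit 1 = 0: r = r^2 mod 41 = 13^2 = 5
  bit 2 = 0: r = r^2 mod 41 = 5^2 = 25
  bit 3 = 1: r = r^2 * 13 mod 41 = 25^2 * 13 = 10*13 = 7
  bit 4 = 0: r = r^2 mod 41 = 7^2 = 8
  bit 5 = 0: r = r^2 mod 41 = 8^2 = 23
  -> A = 23
B = 13^2 mod 41  (bits of 2 = 10)
  bit 0 = 1: r = r^2 * 13 mod 41 = 1^2 * 13 = 1*13 = 13
  bit 1 = 0: r = r^2 mod 41 = 13^2 = 5
  -> B = 5
s = B^a = 5^36 mod 41  (bits of 36 = 100100)
  bit 0 = 1: r = r^2 * 5 mod 41 = 1^2 * 5 = 1*5 = 5
  bit 1 = 0: r = r^2 mod 41 = 5^2 = 25
  bit 2 = 0: r = r^2 mod 41 = 25^2 = 10
  bit 3 = 1: r = r^2 * 5 mod 41 = 10^2 * 5 = 18*5 = 8
  bit 4 = 0: r = r^2 mod 41 = 8^2 = 23
  bit 5 = 0: r = r^2 mod 41 = 23^2 = 37
  -> s = B^a = 37

Answer: 23 5 37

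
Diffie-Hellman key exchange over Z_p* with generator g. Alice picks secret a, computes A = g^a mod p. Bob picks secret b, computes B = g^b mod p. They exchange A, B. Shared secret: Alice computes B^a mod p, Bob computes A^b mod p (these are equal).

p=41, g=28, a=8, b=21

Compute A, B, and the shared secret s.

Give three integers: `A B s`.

Answer: 10 13 10

Derivation:
A = 28^8 mod 41  (bits of 8 = 1000)
  bit 0 = 1: r = r^2 * 28 mod 41 = 1^2 * 28 = 1*28 = 28
  bit 1 = 0: r = r^2 mod 41 = 28^2 = 5
  bit 2 = 0: r = r^2 mod 41 = 5^2 = 25
  bit 3 = 0: r = r^2 mod 41 = 25^2 = 10
  -> A = 10
B = 28^21 mod 41  (bits of 21 = 10101)
  bit 0 = 1: r = r^2 * 28 mod 41 = 1^2 * 28 = 1*28 = 28
  bit 1 = 0: r = r^2 mod 41 = 28^2 = 5
  bit 2 = 1: r = r^2 * 28 mod 41 = 5^2 * 28 = 25*28 = 3
  bit 3 = 0: r = r^2 mod 41 = 3^2 = 9
  bit 4 = 1: r = r^2 * 28 mod 41 = 9^2 * 28 = 40*28 = 13
  -> B = 13
s = B^a = 13^8 mod 41  (bits of 8 = 1000)
  bit 0 = 1: r = r^2 * 13 mod 41 = 1^2 * 13 = 1*13 = 13
  bit 1 = 0: r = r^2 mod 41 = 13^2 = 5
  bit 2 = 0: r = r^2 mod 41 = 5^2 = 25
  bit 3 = 0: r = r^2 mod 41 = 25^2 = 10
  -> s = B^a = 10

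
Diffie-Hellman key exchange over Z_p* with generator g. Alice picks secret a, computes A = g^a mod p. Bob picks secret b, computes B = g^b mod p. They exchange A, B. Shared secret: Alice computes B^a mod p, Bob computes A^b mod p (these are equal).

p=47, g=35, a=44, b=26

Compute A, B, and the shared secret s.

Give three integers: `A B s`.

Answer: 16 36 7

Derivation:
A = 35^44 mod 47  (bits of 44 = 101100)
  bit 0 = 1: r = r^2 * 35 mod 47 = 1^2 * 35 = 1*35 = 35
  bit 1 = 0: r = r^2 mod 47 = 35^2 = 3
  bit 2 = 1: r = r^2 * 35 mod 47 = 3^2 * 35 = 9*35 = 33
  bit 3 = 1: r = r^2 * 35 mod 47 = 33^2 * 35 = 8*35 = 45
  bit 4 = 0: r = r^2 mod 47 = 45^2 = 4
  bit 5 = 0: r = r^2 mod 47 = 4^2 = 16
  -> A = 16
B = 35^26 mod 47  (bits of 26 = 11010)
  bit 0 = 1: r = r^2 * 35 mod 47 = 1^2 * 35 = 1*35 = 35
  bit 1 = 1: r = r^2 * 35 mod 47 = 35^2 * 35 = 3*35 = 11
  bit 2 = 0: r = r^2 mod 47 = 11^2 = 27
  bit 3 = 1: r = r^2 * 35 mod 47 = 27^2 * 35 = 24*35 = 41
  bit 4 = 0: r = r^2 mod 47 = 41^2 = 36
  -> B = 36
s = B^a = 36^44 mod 47  (bits of 44 = 101100)
  bit 0 = 1: r = r^2 * 36 mod 47 = 1^2 * 36 = 1*36 = 36
  bit 1 = 0: r = r^2 mod 47 = 36^2 = 27
  bit 2 = 1: r = r^2 * 36 mod 47 = 27^2 * 36 = 24*36 = 18
  bit 3 = 1: r = r^2 * 36 mod 47 = 18^2 * 36 = 42*36 = 8
  bit 4 = 0: r = r^2 mod 47 = 8^2 = 17
  bit 5 = 0: r = r^2 mod 47 = 17^2 = 7
  -> s = B^a = 7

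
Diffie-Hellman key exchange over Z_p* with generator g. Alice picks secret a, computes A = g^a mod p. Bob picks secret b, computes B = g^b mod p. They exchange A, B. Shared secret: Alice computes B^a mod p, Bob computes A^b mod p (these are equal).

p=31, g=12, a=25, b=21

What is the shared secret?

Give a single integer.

A = 12^25 mod 31  (bits of 25 = 11001)
  bit 0 = 1: r = r^2 * 12 mod 31 = 1^2 * 12 = 1*12 = 12
  bit 1 = 1: r = r^2 * 12 mod 31 = 12^2 * 12 = 20*12 = 23
  bit 2 = 0: r = r^2 mod 31 = 23^2 = 2
  bit 3 = 0: r = r^2 mod 31 = 2^2 = 4
  bit 4 = 1: r = r^2 * 12 mod 31 = 4^2 * 12 = 16*12 = 6
  -> A = 6
B = 12^21 mod 31  (bits of 21 = 10101)
  bit 0 = 1: r = r^2 * 12 mod 31 = 1^2 * 12 = 1*12 = 12
  bit 1 = 0: r = r^2 mod 31 = 12^2 = 20
  bit 2 = 1: r = r^2 * 12 mod 31 = 20^2 * 12 = 28*12 = 26
  bit 3 = 0: r = r^2 mod 31 = 26^2 = 25
  bit 4 = 1: r = r^2 * 12 mod 31 = 25^2 * 12 = 5*12 = 29
  -> B = 29
s = B^a = 29^25 mod 31  (bits of 25 = 11001)
  bit 0 = 1: r = r^2 * 29 mod 31 = 1^2 * 29 = 1*29 = 29
  bit 1 = 1: r = r^2 * 29 mod 31 = 29^2 * 29 = 4*29 = 23
  bit 2 = 0: r = r^2 mod 31 = 23^2 = 2
  bit 3 = 0: r = r^2 mod 31 = 2^2 = 4
  bit 4 = 1: r = r^2 * 29 mod 31 = 4^2 * 29 = 16*29 = 30
  -> s = B^a = 30

Answer: 30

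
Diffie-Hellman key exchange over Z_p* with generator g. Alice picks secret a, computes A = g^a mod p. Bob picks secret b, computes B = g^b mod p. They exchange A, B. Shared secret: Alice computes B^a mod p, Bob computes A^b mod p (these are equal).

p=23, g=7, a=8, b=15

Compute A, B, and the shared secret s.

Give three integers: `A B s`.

A = 7^8 mod 23  (bits of 8 = 1000)
  bit 0 = 1: r = r^2 * 7 mod 23 = 1^2 * 7 = 1*7 = 7
  bit 1 = 0: r = r^2 mod 23 = 7^2 = 3
  bit 2 = 0: r = r^2 mod 23 = 3^2 = 9
  bit 3 = 0: r = r^2 mod 23 = 9^2 = 12
  -> A = 12
B = 7^15 mod 23  (bits of 15 = 1111)
  bit 0 = 1: r = r^2 * 7 mod 23 = 1^2 * 7 = 1*7 = 7
  bit 1 = 1: r = r^2 * 7 mod 23 = 7^2 * 7 = 3*7 = 21
  bit 2 = 1: r = r^2 * 7 mod 23 = 21^2 * 7 = 4*7 = 5
  bit 3 = 1: r = r^2 * 7 mod 23 = 5^2 * 7 = 2*7 = 14
  -> B = 14
s = B^a = 14^8 mod 23  (bits of 8 = 1000)
  bit 0 = 1: r = r^2 * 14 mod 23 = 1^2 * 14 = 1*14 = 14
  bit 1 = 0: r = r^2 mod 23 = 14^2 = 12
  bit 2 = 0: r = r^2 mod 23 = 12^2 = 6
  bit 3 = 0: r = r^2 mod 23 = 6^2 = 13
  -> s = B^a = 13

Answer: 12 14 13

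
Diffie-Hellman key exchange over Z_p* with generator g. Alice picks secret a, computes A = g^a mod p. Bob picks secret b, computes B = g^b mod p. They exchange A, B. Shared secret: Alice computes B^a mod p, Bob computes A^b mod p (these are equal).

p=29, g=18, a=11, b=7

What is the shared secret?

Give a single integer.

A = 18^11 mod 29  (bits of 11 = 1011)
  bit 0 = 1: r = r^2 * 18 mod 29 = 1^2 * 18 = 1*18 = 18
  bit 1 = 0: r = r^2 mod 29 = 18^2 = 5
  bit 2 = 1: r = r^2 * 18 mod 29 = 5^2 * 18 = 25*18 = 15
  bit 3 = 1: r = r^2 * 18 mod 29 = 15^2 * 18 = 22*18 = 19
  -> A = 19
B = 18^7 mod 29  (bits of 7 = 111)
  bit 0 = 1: r = r^2 * 18 mod 29 = 1^2 * 18 = 1*18 = 18
  bit 1 = 1: r = r^2 * 18 mod 29 = 18^2 * 18 = 5*18 = 3
  bit 2 = 1: r = r^2 * 18 mod 29 = 3^2 * 18 = 9*18 = 17
  -> B = 17
s = B^a = 17^11 mod 29  (bits of 11 = 1011)
  bit 0 = 1: r = r^2 * 17 mod 29 = 1^2 * 17 = 1*17 = 17
  bit 1 = 0: r = r^2 mod 29 = 17^2 = 28
  bit 2 = 1: r = r^2 * 17 mod 29 = 28^2 * 17 = 1*17 = 17
  bit 3 = 1: r = r^2 * 17 mod 29 = 17^2 * 17 = 28*17 = 12
  -> s = B^a = 12

Answer: 12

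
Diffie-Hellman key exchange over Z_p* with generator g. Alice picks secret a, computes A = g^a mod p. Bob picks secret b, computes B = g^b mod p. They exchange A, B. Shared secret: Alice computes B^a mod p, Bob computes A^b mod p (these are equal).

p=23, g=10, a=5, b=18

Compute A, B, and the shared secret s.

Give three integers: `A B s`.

A = 10^5 mod 23  (bits of 5 = 101)
  bit 0 = 1: r = r^2 * 10 mod 23 = 1^2 * 10 = 1*10 = 10
  bit 1 = 0: r = r^2 mod 23 = 10^2 = 8
  bit 2 = 1: r = r^2 * 10 mod 23 = 8^2 * 10 = 18*10 = 19
  -> A = 19
B = 10^18 mod 23  (bits of 18 = 10010)
  bit 0 = 1: r = r^2 * 10 mod 23 = 1^2 * 10 = 1*10 = 10
  bit 1 = 0: r = r^2 mod 23 = 10^2 = 8
  bit 2 = 0: r = r^2 mod 23 = 8^2 = 18
  bit 3 = 1: r = r^2 * 10 mod 23 = 18^2 * 10 = 2*10 = 20
  bit 4 = 0: r = r^2 mod 23 = 20^2 = 9
  -> B = 9
s = B^a = 9^5 mod 23  (bits of 5 = 101)
  bit 0 = 1: r = r^2 * 9 mod 23 = 1^2 * 9 = 1*9 = 9
  bit 1 = 0: r = r^2 mod 23 = 9^2 = 12
  bit 2 = 1: r = r^2 * 9 mod 23 = 12^2 * 9 = 6*9 = 8
  -> s = B^a = 8

Answer: 19 9 8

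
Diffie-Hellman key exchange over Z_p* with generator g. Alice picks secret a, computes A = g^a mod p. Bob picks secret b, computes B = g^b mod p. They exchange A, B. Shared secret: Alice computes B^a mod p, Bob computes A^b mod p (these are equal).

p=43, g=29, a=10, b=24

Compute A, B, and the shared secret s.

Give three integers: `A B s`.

A = 29^10 mod 43  (bits of 10 = 1010)
  bit 0 = 1: r = r^2 * 29 mod 43 = 1^2 * 29 = 1*29 = 29
  bit 1 = 0: r = r^2 mod 43 = 29^2 = 24
  bit 2 = 1: r = r^2 * 29 mod 43 = 24^2 * 29 = 17*29 = 20
  bit 3 = 0: r = r^2 mod 43 = 20^2 = 13
  -> A = 13
B = 29^24 mod 43  (bits of 24 = 11000)
  bit 0 = 1: r = r^2 * 29 mod 43 = 1^2 * 29 = 1*29 = 29
  bit 1 = 1: r = r^2 * 29 mod 43 = 29^2 * 29 = 24*29 = 8
  bit 2 = 0: r = r^2 mod 43 = 8^2 = 21
  bit 3 = 0: r = r^2 mod 43 = 21^2 = 11
  bit 4 = 0: r = r^2 mod 43 = 11^2 = 35
  -> B = 35
s = B^a = 35^10 mod 43  (bits of 10 = 1010)
  bit 0 = 1: r = r^2 * 35 mod 43 = 1^2 * 35 = 1*35 = 35
  bit 1 = 0: r = r^2 mod 43 = 35^2 = 21
  bit 2 = 1: r = r^2 * 35 mod 43 = 21^2 * 35 = 11*35 = 41
  bit 3 = 0: r = r^2 mod 43 = 41^2 = 4
  -> s = B^a = 4

Answer: 13 35 4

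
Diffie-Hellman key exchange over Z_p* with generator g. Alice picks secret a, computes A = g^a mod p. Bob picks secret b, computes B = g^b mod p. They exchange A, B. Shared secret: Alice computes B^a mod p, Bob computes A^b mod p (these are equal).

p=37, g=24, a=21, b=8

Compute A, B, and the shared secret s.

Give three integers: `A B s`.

A = 24^21 mod 37  (bits of 21 = 10101)
  bit 0 = 1: r = r^2 * 24 mod 37 = 1^2 * 24 = 1*24 = 24
  bit 1 = 0: r = r^2 mod 37 = 24^2 = 21
  bit 2 = 1: r = r^2 * 24 mod 37 = 21^2 * 24 = 34*24 = 2
  bit 3 = 0: r = r^2 mod 37 = 2^2 = 4
  bit 4 = 1: r = r^2 * 24 mod 37 = 4^2 * 24 = 16*24 = 14
  -> A = 14
B = 24^8 mod 37  (bits of 8 = 1000)
  bit 0 = 1: r = r^2 * 24 mod 37 = 1^2 * 24 = 1*24 = 24
  bit 1 = 0: r = r^2 mod 37 = 24^2 = 21
  bit 2 = 0: r = r^2 mod 37 = 21^2 = 34
  bit 3 = 0: r = r^2 mod 37 = 34^2 = 9
  -> B = 9
s = B^a = 9^21 mod 37  (bits of 21 = 10101)
  bit 0 = 1: r = r^2 * 9 mod 37 = 1^2 * 9 = 1*9 = 9
  bit 1 = 0: r = r^2 mod 37 = 9^2 = 7
  bit 2 = 1: r = r^2 * 9 mod 37 = 7^2 * 9 = 12*9 = 34
  bit 3 = 0: r = r^2 mod 37 = 34^2 = 9
  bit 4 = 1: r = r^2 * 9 mod 37 = 9^2 * 9 = 7*9 = 26
  -> s = B^a = 26

Answer: 14 9 26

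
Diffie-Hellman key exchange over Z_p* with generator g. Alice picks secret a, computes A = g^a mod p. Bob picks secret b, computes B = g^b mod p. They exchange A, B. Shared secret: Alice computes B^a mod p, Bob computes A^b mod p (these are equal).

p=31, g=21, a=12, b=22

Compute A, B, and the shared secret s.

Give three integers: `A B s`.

Answer: 4 20 16

Derivation:
A = 21^12 mod 31  (bits of 12 = 1100)
  bit 0 = 1: r = r^2 * 21 mod 31 = 1^2 * 21 = 1*21 = 21
  bit 1 = 1: r = r^2 * 21 mod 31 = 21^2 * 21 = 7*21 = 23
  bit 2 = 0: r = r^2 mod 31 = 23^2 = 2
  bit 3 = 0: r = r^2 mod 31 = 2^2 = 4
  -> A = 4
B = 21^22 mod 31  (bits of 22 = 10110)
  bit 0 = 1: r = r^2 * 21 mod 31 = 1^2 * 21 = 1*21 = 21
  bit 1 = 0: r = r^2 mod 31 = 21^2 = 7
  bit 2 = 1: r = r^2 * 21 mod 31 = 7^2 * 21 = 18*21 = 6
  bit 3 = 1: r = r^2 * 21 mod 31 = 6^2 * 21 = 5*21 = 12
  bit 4 = 0: r = r^2 mod 31 = 12^2 = 20
  -> B = 20
s = B^a = 20^12 mod 31  (bits of 12 = 1100)
  bit 0 = 1: r = r^2 * 20 mod 31 = 1^2 * 20 = 1*20 = 20
  bit 1 = 1: r = r^2 * 20 mod 31 = 20^2 * 20 = 28*20 = 2
  bit 2 = 0: r = r^2 mod 31 = 2^2 = 4
  bit 3 = 0: r = r^2 mod 31 = 4^2 = 16
  -> s = B^a = 16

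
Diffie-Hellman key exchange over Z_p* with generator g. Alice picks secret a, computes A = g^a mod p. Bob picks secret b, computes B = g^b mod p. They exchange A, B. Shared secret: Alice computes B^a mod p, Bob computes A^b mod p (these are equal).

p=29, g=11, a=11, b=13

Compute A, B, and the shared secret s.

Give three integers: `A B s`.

Answer: 10 21 26

Derivation:
A = 11^11 mod 29  (bits of 11 = 1011)
  bit 0 = 1: r = r^2 * 11 mod 29 = 1^2 * 11 = 1*11 = 11
  bit 1 = 0: r = r^2 mod 29 = 11^2 = 5
  bit 2 = 1: r = r^2 * 11 mod 29 = 5^2 * 11 = 25*11 = 14
  bit 3 = 1: r = r^2 * 11 mod 29 = 14^2 * 11 = 22*11 = 10
  -> A = 10
B = 11^13 mod 29  (bits of 13 = 1101)
  bit 0 = 1: r = r^2 * 11 mod 29 = 1^2 * 11 = 1*11 = 11
  bit 1 = 1: r = r^2 * 11 mod 29 = 11^2 * 11 = 5*11 = 26
  bit 2 = 0: r = r^2 mod 29 = 26^2 = 9
  bit 3 = 1: r = r^2 * 11 mod 29 = 9^2 * 11 = 23*11 = 21
  -> B = 21
s = B^a = 21^11 mod 29  (bits of 11 = 1011)
  bit 0 = 1: r = r^2 * 21 mod 29 = 1^2 * 21 = 1*21 = 21
  bit 1 = 0: r = r^2 mod 29 = 21^2 = 6
  bit 2 = 1: r = r^2 * 21 mod 29 = 6^2 * 21 = 7*21 = 2
  bit 3 = 1: r = r^2 * 21 mod 29 = 2^2 * 21 = 4*21 = 26
  -> s = B^a = 26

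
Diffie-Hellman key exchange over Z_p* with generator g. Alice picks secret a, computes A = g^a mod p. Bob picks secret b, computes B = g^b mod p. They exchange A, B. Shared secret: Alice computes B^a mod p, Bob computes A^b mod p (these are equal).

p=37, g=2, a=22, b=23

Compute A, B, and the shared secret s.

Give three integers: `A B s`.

A = 2^22 mod 37  (bits of 22 = 10110)
  bit 0 = 1: r = r^2 * 2 mod 37 = 1^2 * 2 = 1*2 = 2
  bit 1 = 0: r = r^2 mod 37 = 2^2 = 4
  bit 2 = 1: r = r^2 * 2 mod 37 = 4^2 * 2 = 16*2 = 32
  bit 3 = 1: r = r^2 * 2 mod 37 = 32^2 * 2 = 25*2 = 13
  bit 4 = 0: r = r^2 mod 37 = 13^2 = 21
  -> A = 21
B = 2^23 mod 37  (bits of 23 = 10111)
  bit 0 = 1: r = r^2 * 2 mod 37 = 1^2 * 2 = 1*2 = 2
  bit 1 = 0: r = r^2 mod 37 = 2^2 = 4
  bit 2 = 1: r = r^2 * 2 mod 37 = 4^2 * 2 = 16*2 = 32
  bit 3 = 1: r = r^2 * 2 mod 37 = 32^2 * 2 = 25*2 = 13
  bit 4 = 1: r = r^2 * 2 mod 37 = 13^2 * 2 = 21*2 = 5
  -> B = 5
s = B^a = 5^22 mod 37  (bits of 22 = 10110)
  bit 0 = 1: r = r^2 * 5 mod 37 = 1^2 * 5 = 1*5 = 5
  bit 1 = 0: r = r^2 mod 37 = 5^2 = 25
  bit 2 = 1: r = r^2 * 5 mod 37 = 25^2 * 5 = 33*5 = 17
  bit 3 = 1: r = r^2 * 5 mod 37 = 17^2 * 5 = 30*5 = 2
  bit 4 = 0: r = r^2 mod 37 = 2^2 = 4
  -> s = B^a = 4

Answer: 21 5 4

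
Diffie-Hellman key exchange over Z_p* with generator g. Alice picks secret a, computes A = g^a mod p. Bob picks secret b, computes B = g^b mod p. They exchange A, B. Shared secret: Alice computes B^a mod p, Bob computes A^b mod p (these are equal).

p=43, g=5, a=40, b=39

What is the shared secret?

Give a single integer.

Answer: 16

Derivation:
A = 5^40 mod 43  (bits of 40 = 101000)
  bit 0 = 1: r = r^2 * 5 mod 43 = 1^2 * 5 = 1*5 = 5
  bit 1 = 0: r = r^2 mod 43 = 5^2 = 25
  bit 2 = 1: r = r^2 * 5 mod 43 = 25^2 * 5 = 23*5 = 29
  bit 3 = 0: r = r^2 mod 43 = 29^2 = 24
  bit 4 = 0: r = r^2 mod 43 = 24^2 = 17
  bit 5 = 0: r = r^2 mod 43 = 17^2 = 31
  -> A = 31
B = 5^39 mod 43  (bits of 39 = 100111)
  bit 0 = 1: r = r^2 * 5 mod 43 = 1^2 * 5 = 1*5 = 5
  bit 1 = 0: r = r^2 mod 43 = 5^2 = 25
  bit 2 = 0: r = r^2 mod 43 = 25^2 = 23
  bit 3 = 1: r = r^2 * 5 mod 43 = 23^2 * 5 = 13*5 = 22
  bit 4 = 1: r = r^2 * 5 mod 43 = 22^2 * 5 = 11*5 = 12
  bit 5 = 1: r = r^2 * 5 mod 43 = 12^2 * 5 = 15*5 = 32
  -> B = 32
s = B^a = 32^40 mod 43  (bits of 40 = 101000)
  bit 0 = 1: r = r^2 * 32 mod 43 = 1^2 * 32 = 1*32 = 32
  bit 1 = 0: r = r^2 mod 43 = 32^2 = 35
  bit 2 = 1: r = r^2 * 32 mod 43 = 35^2 * 32 = 21*32 = 27
  bit 3 = 0: r = r^2 mod 43 = 27^2 = 41
  bit 4 = 0: r = r^2 mod 43 = 41^2 = 4
  bit 5 = 0: r = r^2 mod 43 = 4^2 = 16
  -> s = B^a = 16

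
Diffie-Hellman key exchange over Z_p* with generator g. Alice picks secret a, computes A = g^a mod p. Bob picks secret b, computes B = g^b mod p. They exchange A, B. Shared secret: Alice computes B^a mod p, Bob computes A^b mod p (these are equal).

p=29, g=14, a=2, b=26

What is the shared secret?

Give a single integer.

Answer: 16

Derivation:
A = 14^2 mod 29  (bits of 2 = 10)
  bit 0 = 1: r = r^2 * 14 mod 29 = 1^2 * 14 = 1*14 = 14
  bit 1 = 0: r = r^2 mod 29 = 14^2 = 22
  -> A = 22
B = 14^26 mod 29  (bits of 26 = 11010)
  bit 0 = 1: r = r^2 * 14 mod 29 = 1^2 * 14 = 1*14 = 14
  bit 1 = 1: r = r^2 * 14 mod 29 = 14^2 * 14 = 22*14 = 18
  bit 2 = 0: r = r^2 mod 29 = 18^2 = 5
  bit 3 = 1: r = r^2 * 14 mod 29 = 5^2 * 14 = 25*14 = 2
  bit 4 = 0: r = r^2 mod 29 = 2^2 = 4
  -> B = 4
s = B^a = 4^2 mod 29  (bits of 2 = 10)
  bit 0 = 1: r = r^2 * 4 mod 29 = 1^2 * 4 = 1*4 = 4
  bit 1 = 0: r = r^2 mod 29 = 4^2 = 16
  -> s = B^a = 16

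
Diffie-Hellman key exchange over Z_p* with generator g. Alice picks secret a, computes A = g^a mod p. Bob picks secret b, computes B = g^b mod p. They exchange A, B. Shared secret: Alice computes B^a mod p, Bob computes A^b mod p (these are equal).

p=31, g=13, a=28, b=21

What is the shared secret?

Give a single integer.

A = 13^28 mod 31  (bits of 28 = 11100)
  bit 0 = 1: r = r^2 * 13 mod 31 = 1^2 * 13 = 1*13 = 13
  bit 1 = 1: r = r^2 * 13 mod 31 = 13^2 * 13 = 14*13 = 27
  bit 2 = 1: r = r^2 * 13 mod 31 = 27^2 * 13 = 16*13 = 22
  bit 3 = 0: r = r^2 mod 31 = 22^2 = 19
  bit 4 = 0: r = r^2 mod 31 = 19^2 = 20
  -> A = 20
B = 13^21 mod 31  (bits of 21 = 10101)
  bit 0 = 1: r = r^2 * 13 mod 31 = 1^2 * 13 = 1*13 = 13
  bit 1 = 0: r = r^2 mod 31 = 13^2 = 14
  bit 2 = 1: r = r^2 * 13 mod 31 = 14^2 * 13 = 10*13 = 6
  bit 3 = 0: r = r^2 mod 31 = 6^2 = 5
  bit 4 = 1: r = r^2 * 13 mod 31 = 5^2 * 13 = 25*13 = 15
  -> B = 15
s = B^a = 15^28 mod 31  (bits of 28 = 11100)
  bit 0 = 1: r = r^2 * 15 mod 31 = 1^2 * 15 = 1*15 = 15
  bit 1 = 1: r = r^2 * 15 mod 31 = 15^2 * 15 = 8*15 = 27
  bit 2 = 1: r = r^2 * 15 mod 31 = 27^2 * 15 = 16*15 = 23
  bit 3 = 0: r = r^2 mod 31 = 23^2 = 2
  bit 4 = 0: r = r^2 mod 31 = 2^2 = 4
  -> s = B^a = 4

Answer: 4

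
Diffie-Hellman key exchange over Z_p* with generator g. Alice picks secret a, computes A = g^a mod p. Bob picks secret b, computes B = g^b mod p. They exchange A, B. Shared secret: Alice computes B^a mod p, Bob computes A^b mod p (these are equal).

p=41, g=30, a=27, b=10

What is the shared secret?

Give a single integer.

A = 30^27 mod 41  (bits of 27 = 11011)
  bit 0 = 1: r = r^2 * 30 mod 41 = 1^2 * 30 = 1*30 = 30
  bit 1 = 1: r = r^2 * 30 mod 41 = 30^2 * 30 = 39*30 = 22
  bit 2 = 0: r = r^2 mod 41 = 22^2 = 33
  bit 3 = 1: r = r^2 * 30 mod 41 = 33^2 * 30 = 23*30 = 34
  bit 4 = 1: r = r^2 * 30 mod 41 = 34^2 * 30 = 8*30 = 35
  -> A = 35
B = 30^10 mod 41  (bits of 10 = 1010)
  bit 0 = 1: r = r^2 * 30 mod 41 = 1^2 * 30 = 1*30 = 30
  bit 1 = 0: r = r^2 mod 41 = 30^2 = 39
  bit 2 = 1: r = r^2 * 30 mod 41 = 39^2 * 30 = 4*30 = 38
  bit 3 = 0: r = r^2 mod 41 = 38^2 = 9
  -> B = 9
s = B^a = 9^27 mod 41  (bits of 27 = 11011)
  bit 0 = 1: r = r^2 * 9 mod 41 = 1^2 * 9 = 1*9 = 9
  bit 1 = 1: r = r^2 * 9 mod 41 = 9^2 * 9 = 40*9 = 32
  bit 2 = 0: r = r^2 mod 41 = 32^2 = 40
  bit 3 = 1: r = r^2 * 9 mod 41 = 40^2 * 9 = 1*9 = 9
  bit 4 = 1: r = r^2 * 9 mod 41 = 9^2 * 9 = 40*9 = 32
  -> s = B^a = 32

Answer: 32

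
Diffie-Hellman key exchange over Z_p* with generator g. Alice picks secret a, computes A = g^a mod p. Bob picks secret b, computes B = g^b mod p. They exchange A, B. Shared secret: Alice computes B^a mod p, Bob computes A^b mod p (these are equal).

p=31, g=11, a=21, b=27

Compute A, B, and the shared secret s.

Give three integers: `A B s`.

A = 11^21 mod 31  (bits of 21 = 10101)
  bit 0 = 1: r = r^2 * 11 mod 31 = 1^2 * 11 = 1*11 = 11
  bit 1 = 0: r = r^2 mod 31 = 11^2 = 28
  bit 2 = 1: r = r^2 * 11 mod 31 = 28^2 * 11 = 9*11 = 6
  bit 3 = 0: r = r^2 mod 31 = 6^2 = 5
  bit 4 = 1: r = r^2 * 11 mod 31 = 5^2 * 11 = 25*11 = 27
  -> A = 27
B = 11^27 mod 31  (bits of 27 = 11011)
  bit 0 = 1: r = r^2 * 11 mod 31 = 1^2 * 11 = 1*11 = 11
  bit 1 = 1: r = r^2 * 11 mod 31 = 11^2 * 11 = 28*11 = 29
  bit 2 = 0: r = r^2 mod 31 = 29^2 = 4
  bit 3 = 1: r = r^2 * 11 mod 31 = 4^2 * 11 = 16*11 = 21
  bit 4 = 1: r = r^2 * 11 mod 31 = 21^2 * 11 = 7*11 = 15
  -> B = 15
s = B^a = 15^21 mod 31  (bits of 21 = 10101)
  bit 0 = 1: r = r^2 * 15 mod 31 = 1^2 * 15 = 1*15 = 15
  bit 1 = 0: r = r^2 mod 31 = 15^2 = 8
  bit 2 = 1: r = r^2 * 15 mod 31 = 8^2 * 15 = 2*15 = 30
  bit 3 = 0: r = r^2 mod 31 = 30^2 = 1
  bit 4 = 1: r = r^2 * 15 mod 31 = 1^2 * 15 = 1*15 = 15
  -> s = B^a = 15

Answer: 27 15 15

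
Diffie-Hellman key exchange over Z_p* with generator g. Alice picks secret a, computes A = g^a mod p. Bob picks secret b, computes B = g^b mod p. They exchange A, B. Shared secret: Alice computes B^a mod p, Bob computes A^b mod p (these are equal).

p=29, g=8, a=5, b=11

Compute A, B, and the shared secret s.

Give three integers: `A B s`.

Answer: 27 3 11

Derivation:
A = 8^5 mod 29  (bits of 5 = 101)
  bit 0 = 1: r = r^2 * 8 mod 29 = 1^2 * 8 = 1*8 = 8
  bit 1 = 0: r = r^2 mod 29 = 8^2 = 6
  bit 2 = 1: r = r^2 * 8 mod 29 = 6^2 * 8 = 7*8 = 27
  -> A = 27
B = 8^11 mod 29  (bits of 11 = 1011)
  bit 0 = 1: r = r^2 * 8 mod 29 = 1^2 * 8 = 1*8 = 8
  bit 1 = 0: r = r^2 mod 29 = 8^2 = 6
  bit 2 = 1: r = r^2 * 8 mod 29 = 6^2 * 8 = 7*8 = 27
  bit 3 = 1: r = r^2 * 8 mod 29 = 27^2 * 8 = 4*8 = 3
  -> B = 3
s = B^a = 3^5 mod 29  (bits of 5 = 101)
  bit 0 = 1: r = r^2 * 3 mod 29 = 1^2 * 3 = 1*3 = 3
  bit 1 = 0: r = r^2 mod 29 = 3^2 = 9
  bit 2 = 1: r = r^2 * 3 mod 29 = 9^2 * 3 = 23*3 = 11
  -> s = B^a = 11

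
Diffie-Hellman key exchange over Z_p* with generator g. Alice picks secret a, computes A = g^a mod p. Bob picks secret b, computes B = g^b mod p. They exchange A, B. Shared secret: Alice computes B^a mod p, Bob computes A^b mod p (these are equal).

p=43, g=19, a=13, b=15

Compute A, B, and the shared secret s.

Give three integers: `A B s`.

Answer: 20 39 32

Derivation:
A = 19^13 mod 43  (bits of 13 = 1101)
  bit 0 = 1: r = r^2 * 19 mod 43 = 1^2 * 19 = 1*19 = 19
  bit 1 = 1: r = r^2 * 19 mod 43 = 19^2 * 19 = 17*19 = 22
  bit 2 = 0: r = r^2 mod 43 = 22^2 = 11
  bit 3 = 1: r = r^2 * 19 mod 43 = 11^2 * 19 = 35*19 = 20
  -> A = 20
B = 19^15 mod 43  (bits of 15 = 1111)
  bit 0 = 1: r = r^2 * 19 mod 43 = 1^2 * 19 = 1*19 = 19
  bit 1 = 1: r = r^2 * 19 mod 43 = 19^2 * 19 = 17*19 = 22
  bit 2 = 1: r = r^2 * 19 mod 43 = 22^2 * 19 = 11*19 = 37
  bit 3 = 1: r = r^2 * 19 mod 43 = 37^2 * 19 = 36*19 = 39
  -> B = 39
s = B^a = 39^13 mod 43  (bits of 13 = 1101)
  bit 0 = 1: r = r^2 * 39 mod 43 = 1^2 * 39 = 1*39 = 39
  bit 1 = 1: r = r^2 * 39 mod 43 = 39^2 * 39 = 16*39 = 22
  bit 2 = 0: r = r^2 mod 43 = 22^2 = 11
  bit 3 = 1: r = r^2 * 39 mod 43 = 11^2 * 39 = 35*39 = 32
  -> s = B^a = 32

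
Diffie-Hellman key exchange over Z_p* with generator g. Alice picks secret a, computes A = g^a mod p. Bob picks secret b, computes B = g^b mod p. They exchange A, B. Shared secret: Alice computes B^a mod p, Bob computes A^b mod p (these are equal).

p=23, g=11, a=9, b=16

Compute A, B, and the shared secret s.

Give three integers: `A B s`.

Answer: 19 18 12

Derivation:
A = 11^9 mod 23  (bits of 9 = 1001)
  bit 0 = 1: r = r^2 * 11 mod 23 = 1^2 * 11 = 1*11 = 11
  bit 1 = 0: r = r^2 mod 23 = 11^2 = 6
  bit 2 = 0: r = r^2 mod 23 = 6^2 = 13
  bit 3 = 1: r = r^2 * 11 mod 23 = 13^2 * 11 = 8*11 = 19
  -> A = 19
B = 11^16 mod 23  (bits of 16 = 10000)
  bit 0 = 1: r = r^2 * 11 mod 23 = 1^2 * 11 = 1*11 = 11
  bit 1 = 0: r = r^2 mod 23 = 11^2 = 6
  bit 2 = 0: r = r^2 mod 23 = 6^2 = 13
  bit 3 = 0: r = r^2 mod 23 = 13^2 = 8
  bit 4 = 0: r = r^2 mod 23 = 8^2 = 18
  -> B = 18
s = B^a = 18^9 mod 23  (bits of 9 = 1001)
  bit 0 = 1: r = r^2 * 18 mod 23 = 1^2 * 18 = 1*18 = 18
  bit 1 = 0: r = r^2 mod 23 = 18^2 = 2
  bit 2 = 0: r = r^2 mod 23 = 2^2 = 4
  bit 3 = 1: r = r^2 * 18 mod 23 = 4^2 * 18 = 16*18 = 12
  -> s = B^a = 12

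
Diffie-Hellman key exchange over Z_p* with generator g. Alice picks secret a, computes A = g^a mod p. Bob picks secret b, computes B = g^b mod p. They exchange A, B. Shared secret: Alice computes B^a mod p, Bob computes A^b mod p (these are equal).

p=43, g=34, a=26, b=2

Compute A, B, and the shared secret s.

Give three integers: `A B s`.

Answer: 10 38 14

Derivation:
A = 34^26 mod 43  (bits of 26 = 11010)
  bit 0 = 1: r = r^2 * 34 mod 43 = 1^2 * 34 = 1*34 = 34
  bit 1 = 1: r = r^2 * 34 mod 43 = 34^2 * 34 = 38*34 = 2
  bit 2 = 0: r = r^2 mod 43 = 2^2 = 4
  bit 3 = 1: r = r^2 * 34 mod 43 = 4^2 * 34 = 16*34 = 28
  bit 4 = 0: r = r^2 mod 43 = 28^2 = 10
  -> A = 10
B = 34^2 mod 43  (bits of 2 = 10)
  bit 0 = 1: r = r^2 * 34 mod 43 = 1^2 * 34 = 1*34 = 34
  bit 1 = 0: r = r^2 mod 43 = 34^2 = 38
  -> B = 38
s = B^a = 38^26 mod 43  (bits of 26 = 11010)
  bit 0 = 1: r = r^2 * 38 mod 43 = 1^2 * 38 = 1*38 = 38
  bit 1 = 1: r = r^2 * 38 mod 43 = 38^2 * 38 = 25*38 = 4
  bit 2 = 0: r = r^2 mod 43 = 4^2 = 16
  bit 3 = 1: r = r^2 * 38 mod 43 = 16^2 * 38 = 41*38 = 10
  bit 4 = 0: r = r^2 mod 43 = 10^2 = 14
  -> s = B^a = 14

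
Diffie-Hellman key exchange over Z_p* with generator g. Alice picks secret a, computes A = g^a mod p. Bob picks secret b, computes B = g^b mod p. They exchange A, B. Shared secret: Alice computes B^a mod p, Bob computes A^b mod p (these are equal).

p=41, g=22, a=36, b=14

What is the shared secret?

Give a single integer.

A = 22^36 mod 41  (bits of 36 = 100100)
  bit 0 = 1: r = r^2 * 22 mod 41 = 1^2 * 22 = 1*22 = 22
  bit 1 = 0: r = r^2 mod 41 = 22^2 = 33
  bit 2 = 0: r = r^2 mod 41 = 33^2 = 23
  bit 3 = 1: r = r^2 * 22 mod 41 = 23^2 * 22 = 37*22 = 35
  bit 4 = 0: r = r^2 mod 41 = 35^2 = 36
  bit 5 = 0: r = r^2 mod 41 = 36^2 = 25
  -> A = 25
B = 22^14 mod 41  (bits of 14 = 1110)
  bit 0 = 1: r = r^2 * 22 mod 41 = 1^2 * 22 = 1*22 = 22
  bit 1 = 1: r = r^2 * 22 mod 41 = 22^2 * 22 = 33*22 = 29
  bit 2 = 1: r = r^2 * 22 mod 41 = 29^2 * 22 = 21*22 = 11
  bit 3 = 0: r = r^2 mod 41 = 11^2 = 39
  -> B = 39
s = B^a = 39^36 mod 41  (bits of 36 = 100100)
  bit 0 = 1: r = r^2 * 39 mod 41 = 1^2 * 39 = 1*39 = 39
  bit 1 = 0: r = r^2 mod 41 = 39^2 = 4
  bit 2 = 0: r = r^2 mod 41 = 4^2 = 16
  bit 3 = 1: r = r^2 * 39 mod 41 = 16^2 * 39 = 10*39 = 21
  bit 4 = 0: r = r^2 mod 41 = 21^2 = 31
  bit 5 = 0: r = r^2 mod 41 = 31^2 = 18
  -> s = B^a = 18

Answer: 18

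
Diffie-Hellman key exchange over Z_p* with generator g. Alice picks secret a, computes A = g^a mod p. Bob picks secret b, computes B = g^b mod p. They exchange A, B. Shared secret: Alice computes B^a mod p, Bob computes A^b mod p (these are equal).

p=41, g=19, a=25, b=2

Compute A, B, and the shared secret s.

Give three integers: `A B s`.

A = 19^25 mod 41  (bits of 25 = 11001)
  bit 0 = 1: r = r^2 * 19 mod 41 = 1^2 * 19 = 1*19 = 19
  bit 1 = 1: r = r^2 * 19 mod 41 = 19^2 * 19 = 33*19 = 12
  bit 2 = 0: r = r^2 mod 41 = 12^2 = 21
  bit 3 = 0: r = r^2 mod 41 = 21^2 = 31
  bit 4 = 1: r = r^2 * 19 mod 41 = 31^2 * 19 = 18*19 = 14
  -> A = 14
B = 19^2 mod 41  (bits of 2 = 10)
  bit 0 = 1: r = r^2 * 19 mod 41 = 1^2 * 19 = 1*19 = 19
  bit 1 = 0: r = r^2 mod 41 = 19^2 = 33
  -> B = 33
s = B^a = 33^25 mod 41  (bits of 25 = 11001)
  bit 0 = 1: r = r^2 * 33 mod 41 = 1^2 * 33 = 1*33 = 33
  bit 1 = 1: r = r^2 * 33 mod 41 = 33^2 * 33 = 23*33 = 21
  bit 2 = 0: r = r^2 mod 41 = 21^2 = 31
  bit 3 = 0: r = r^2 mod 41 = 31^2 = 18
  bit 4 = 1: r = r^2 * 33 mod 41 = 18^2 * 33 = 37*33 = 32
  -> s = B^a = 32

Answer: 14 33 32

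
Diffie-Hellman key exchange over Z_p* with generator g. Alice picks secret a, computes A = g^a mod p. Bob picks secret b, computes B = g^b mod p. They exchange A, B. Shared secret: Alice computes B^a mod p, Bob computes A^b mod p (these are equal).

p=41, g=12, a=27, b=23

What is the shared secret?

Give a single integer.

A = 12^27 mod 41  (bits of 27 = 11011)
  bit 0 = 1: r = r^2 * 12 mod 41 = 1^2 * 12 = 1*12 = 12
  bit 1 = 1: r = r^2 * 12 mod 41 = 12^2 * 12 = 21*12 = 6
  bit 2 = 0: r = r^2 mod 41 = 6^2 = 36
  bit 3 = 1: r = r^2 * 12 mod 41 = 36^2 * 12 = 25*12 = 13
  bit 4 = 1: r = r^2 * 12 mod 41 = 13^2 * 12 = 5*12 = 19
  -> A = 19
B = 12^23 mod 41  (bits of 23 = 10111)
  bit 0 = 1: r = r^2 * 12 mod 41 = 1^2 * 12 = 1*12 = 12
  bit 1 = 0: r = r^2 mod 41 = 12^2 = 21
  bit 2 = 1: r = r^2 * 12 mod 41 = 21^2 * 12 = 31*12 = 3
  bit 3 = 1: r = r^2 * 12 mod 41 = 3^2 * 12 = 9*12 = 26
  bit 4 = 1: r = r^2 * 12 mod 41 = 26^2 * 12 = 20*12 = 35
  -> B = 35
s = B^a = 35^27 mod 41  (bits of 27 = 11011)
  bit 0 = 1: r = r^2 * 35 mod 41 = 1^2 * 35 = 1*35 = 35
  bit 1 = 1: r = r^2 * 35 mod 41 = 35^2 * 35 = 36*35 = 30
  bit 2 = 0: r = r^2 mod 41 = 30^2 = 39
  bit 3 = 1: r = r^2 * 35 mod 41 = 39^2 * 35 = 4*35 = 17
  bit 4 = 1: r = r^2 * 35 mod 41 = 17^2 * 35 = 2*35 = 29
  -> s = B^a = 29

Answer: 29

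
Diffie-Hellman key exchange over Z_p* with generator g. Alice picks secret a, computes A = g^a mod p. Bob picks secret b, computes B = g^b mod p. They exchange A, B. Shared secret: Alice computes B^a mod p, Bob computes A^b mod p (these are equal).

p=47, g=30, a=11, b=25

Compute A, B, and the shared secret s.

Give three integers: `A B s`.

A = 30^11 mod 47  (bits of 11 = 1011)
  bit 0 = 1: r = r^2 * 30 mod 47 = 1^2 * 30 = 1*30 = 30
  bit 1 = 0: r = r^2 mod 47 = 30^2 = 7
  bit 2 = 1: r = r^2 * 30 mod 47 = 7^2 * 30 = 2*30 = 13
  bit 3 = 1: r = r^2 * 30 mod 47 = 13^2 * 30 = 28*30 = 41
  -> A = 41
B = 30^25 mod 47  (bits of 25 = 11001)
  bit 0 = 1: r = r^2 * 30 mod 47 = 1^2 * 30 = 1*30 = 30
  bit 1 = 1: r = r^2 * 30 mod 47 = 30^2 * 30 = 7*30 = 22
  bit 2 = 0: r = r^2 mod 47 = 22^2 = 14
  bit 3 = 0: r = r^2 mod 47 = 14^2 = 8
  bit 4 = 1: r = r^2 * 30 mod 47 = 8^2 * 30 = 17*30 = 40
  -> B = 40
s = B^a = 40^11 mod 47  (bits of 11 = 1011)
  bit 0 = 1: r = r^2 * 40 mod 47 = 1^2 * 40 = 1*40 = 40
  bit 1 = 0: r = r^2 mod 47 = 40^2 = 2
  bit 2 = 1: r = r^2 * 40 mod 47 = 2^2 * 40 = 4*40 = 19
  bit 3 = 1: r = r^2 * 40 mod 47 = 19^2 * 40 = 32*40 = 11
  -> s = B^a = 11

Answer: 41 40 11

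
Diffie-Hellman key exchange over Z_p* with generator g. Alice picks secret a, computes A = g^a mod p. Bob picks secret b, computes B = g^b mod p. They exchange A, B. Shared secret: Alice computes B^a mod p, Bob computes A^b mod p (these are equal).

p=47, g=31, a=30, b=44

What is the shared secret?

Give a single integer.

A = 31^30 mod 47  (bits of 30 = 11110)
  bit 0 = 1: r = r^2 * 31 mod 47 = 1^2 * 31 = 1*31 = 31
  bit 1 = 1: r = r^2 * 31 mod 47 = 31^2 * 31 = 21*31 = 40
  bit 2 = 1: r = r^2 * 31 mod 47 = 40^2 * 31 = 2*31 = 15
  bit 3 = 1: r = r^2 * 31 mod 47 = 15^2 * 31 = 37*31 = 19
  bit 4 = 0: r = r^2 mod 47 = 19^2 = 32
  -> A = 32
B = 31^44 mod 47  (bits of 44 = 101100)
  bit 0 = 1: r = r^2 * 31 mod 47 = 1^2 * 31 = 1*31 = 31
  bit 1 = 0: r = r^2 mod 47 = 31^2 = 21
  bit 2 = 1: r = r^2 * 31 mod 47 = 21^2 * 31 = 18*31 = 41
  bit 3 = 1: r = r^2 * 31 mod 47 = 41^2 * 31 = 36*31 = 35
  bit 4 = 0: r = r^2 mod 47 = 35^2 = 3
  bit 5 = 0: r = r^2 mod 47 = 3^2 = 9
  -> B = 9
s = B^a = 9^30 mod 47  (bits of 30 = 11110)
  bit 0 = 1: r = r^2 * 9 mod 47 = 1^2 * 9 = 1*9 = 9
  bit 1 = 1: r = r^2 * 9 mod 47 = 9^2 * 9 = 34*9 = 24
  bit 2 = 1: r = r^2 * 9 mod 47 = 24^2 * 9 = 12*9 = 14
  bit 3 = 1: r = r^2 * 9 mod 47 = 14^2 * 9 = 8*9 = 25
  bit 4 = 0: r = r^2 mod 47 = 25^2 = 14
  -> s = B^a = 14

Answer: 14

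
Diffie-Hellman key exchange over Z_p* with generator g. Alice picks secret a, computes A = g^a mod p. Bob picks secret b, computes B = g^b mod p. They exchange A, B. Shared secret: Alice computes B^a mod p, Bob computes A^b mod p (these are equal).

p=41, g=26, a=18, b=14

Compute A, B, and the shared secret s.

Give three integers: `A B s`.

A = 26^18 mod 41  (bits of 18 = 10010)
  bit 0 = 1: r = r^2 * 26 mod 41 = 1^2 * 26 = 1*26 = 26
  bit 1 = 0: r = r^2 mod 41 = 26^2 = 20
  bit 2 = 0: r = r^2 mod 41 = 20^2 = 31
  bit 3 = 1: r = r^2 * 26 mod 41 = 31^2 * 26 = 18*26 = 17
  bit 4 = 0: r = r^2 mod 41 = 17^2 = 2
  -> A = 2
B = 26^14 mod 41  (bits of 14 = 1110)
  bit 0 = 1: r = r^2 * 26 mod 41 = 1^2 * 26 = 1*26 = 26
  bit 1 = 1: r = r^2 * 26 mod 41 = 26^2 * 26 = 20*26 = 28
  bit 2 = 1: r = r^2 * 26 mod 41 = 28^2 * 26 = 5*26 = 7
  bit 3 = 0: r = r^2 mod 41 = 7^2 = 8
  -> B = 8
s = B^a = 8^18 mod 41  (bits of 18 = 10010)
  bit 0 = 1: r = r^2 * 8 mod 41 = 1^2 * 8 = 1*8 = 8
  bit 1 = 0: r = r^2 mod 41 = 8^2 = 23
  bit 2 = 0: r = r^2 mod 41 = 23^2 = 37
  bit 3 = 1: r = r^2 * 8 mod 41 = 37^2 * 8 = 16*8 = 5
  bit 4 = 0: r = r^2 mod 41 = 5^2 = 25
  -> s = B^a = 25

Answer: 2 8 25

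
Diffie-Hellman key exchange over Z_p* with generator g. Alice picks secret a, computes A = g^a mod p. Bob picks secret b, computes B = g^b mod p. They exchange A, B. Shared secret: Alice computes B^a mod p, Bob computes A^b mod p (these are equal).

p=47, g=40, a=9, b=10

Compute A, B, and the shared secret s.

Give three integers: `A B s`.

A = 40^9 mod 47  (bits of 9 = 1001)
  bit 0 = 1: r = r^2 * 40 mod 47 = 1^2 * 40 = 1*40 = 40
  bit 1 = 0: r = r^2 mod 47 = 40^2 = 2
  bit 2 = 0: r = r^2 mod 47 = 2^2 = 4
  bit 3 = 1: r = r^2 * 40 mod 47 = 4^2 * 40 = 16*40 = 29
  -> A = 29
B = 40^10 mod 47  (bits of 10 = 1010)
  bit 0 = 1: r = r^2 * 40 mod 47 = 1^2 * 40 = 1*40 = 40
  bit 1 = 0: r = r^2 mod 47 = 40^2 = 2
  bit 2 = 1: r = r^2 * 40 mod 47 = 2^2 * 40 = 4*40 = 19
  bit 3 = 0: r = r^2 mod 47 = 19^2 = 32
  -> B = 32
s = B^a = 32^9 mod 47  (bits of 9 = 1001)
  bit 0 = 1: r = r^2 * 32 mod 47 = 1^2 * 32 = 1*32 = 32
  bit 1 = 0: r = r^2 mod 47 = 32^2 = 37
  bit 2 = 0: r = r^2 mod 47 = 37^2 = 6
  bit 3 = 1: r = r^2 * 32 mod 47 = 6^2 * 32 = 36*32 = 24
  -> s = B^a = 24

Answer: 29 32 24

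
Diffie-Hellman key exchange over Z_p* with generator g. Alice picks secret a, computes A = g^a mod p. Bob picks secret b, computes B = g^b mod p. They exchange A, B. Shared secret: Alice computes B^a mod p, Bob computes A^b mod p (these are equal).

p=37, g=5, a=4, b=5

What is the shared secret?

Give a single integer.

A = 5^4 mod 37  (bits of 4 = 100)
  bit 0 = 1: r = r^2 * 5 mod 37 = 1^2 * 5 = 1*5 = 5
  bit 1 = 0: r = r^2 mod 37 = 5^2 = 25
  bit 2 = 0: r = r^2 mod 37 = 25^2 = 33
  -> A = 33
B = 5^5 mod 37  (bits of 5 = 101)
  bit 0 = 1: r = r^2 * 5 mod 37 = 1^2 * 5 = 1*5 = 5
  bit 1 = 0: r = r^2 mod 37 = 5^2 = 25
  bit 2 = 1: r = r^2 * 5 mod 37 = 25^2 * 5 = 33*5 = 17
  -> B = 17
s = B^a = 17^4 mod 37  (bits of 4 = 100)
  bit 0 = 1: r = r^2 * 17 mod 37 = 1^2 * 17 = 1*17 = 17
  bit 1 = 0: r = r^2 mod 37 = 17^2 = 30
  bit 2 = 0: r = r^2 mod 37 = 30^2 = 12
  -> s = B^a = 12

Answer: 12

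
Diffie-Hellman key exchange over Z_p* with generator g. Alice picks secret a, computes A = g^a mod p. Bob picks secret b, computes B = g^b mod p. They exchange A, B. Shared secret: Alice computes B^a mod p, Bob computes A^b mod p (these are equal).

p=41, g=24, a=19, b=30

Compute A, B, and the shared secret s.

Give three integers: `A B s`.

A = 24^19 mod 41  (bits of 19 = 10011)
  bit 0 = 1: r = r^2 * 24 mod 41 = 1^2 * 24 = 1*24 = 24
  bit 1 = 0: r = r^2 mod 41 = 24^2 = 2
  bit 2 = 0: r = r^2 mod 41 = 2^2 = 4
  bit 3 = 1: r = r^2 * 24 mod 41 = 4^2 * 24 = 16*24 = 15
  bit 4 = 1: r = r^2 * 24 mod 41 = 15^2 * 24 = 20*24 = 29
  -> A = 29
B = 24^30 mod 41  (bits of 30 = 11110)
  bit 0 = 1: r = r^2 * 24 mod 41 = 1^2 * 24 = 1*24 = 24
  bit 1 = 1: r = r^2 * 24 mod 41 = 24^2 * 24 = 2*24 = 7
  bit 2 = 1: r = r^2 * 24 mod 41 = 7^2 * 24 = 8*24 = 28
  bit 3 = 1: r = r^2 * 24 mod 41 = 28^2 * 24 = 5*24 = 38
  bit 4 = 0: r = r^2 mod 41 = 38^2 = 9
  -> B = 9
s = B^a = 9^19 mod 41  (bits of 19 = 10011)
  bit 0 = 1: r = r^2 * 9 mod 41 = 1^2 * 9 = 1*9 = 9
  bit 1 = 0: r = r^2 mod 41 = 9^2 = 40
  bit 2 = 0: r = r^2 mod 41 = 40^2 = 1
  bit 3 = 1: r = r^2 * 9 mod 41 = 1^2 * 9 = 1*9 = 9
  bit 4 = 1: r = r^2 * 9 mod 41 = 9^2 * 9 = 40*9 = 32
  -> s = B^a = 32

Answer: 29 9 32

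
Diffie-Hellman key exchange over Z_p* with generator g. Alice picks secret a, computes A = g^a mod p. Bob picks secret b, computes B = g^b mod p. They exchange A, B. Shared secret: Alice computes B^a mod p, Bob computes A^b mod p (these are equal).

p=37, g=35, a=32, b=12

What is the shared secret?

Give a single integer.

A = 35^32 mod 37  (bits of 32 = 100000)
  bit 0 = 1: r = r^2 * 35 mod 37 = 1^2 * 35 = 1*35 = 35
  bit 1 = 0: r = r^2 mod 37 = 35^2 = 4
  bit 2 = 0: r = r^2 mod 37 = 4^2 = 16
  bit 3 = 0: r = r^2 mod 37 = 16^2 = 34
  bit 4 = 0: r = r^2 mod 37 = 34^2 = 9
  bit 5 = 0: r = r^2 mod 37 = 9^2 = 7
  -> A = 7
B = 35^12 mod 37  (bits of 12 = 1100)
  bit 0 = 1: r = r^2 * 35 mod 37 = 1^2 * 35 = 1*35 = 35
  bit 1 = 1: r = r^2 * 35 mod 37 = 35^2 * 35 = 4*35 = 29
  bit 2 = 0: r = r^2 mod 37 = 29^2 = 27
  bit 3 = 0: r = r^2 mod 37 = 27^2 = 26
  -> B = 26
s = B^a = 26^32 mod 37  (bits of 32 = 100000)
  bit 0 = 1: r = r^2 * 26 mod 37 = 1^2 * 26 = 1*26 = 26
  bit 1 = 0: r = r^2 mod 37 = 26^2 = 10
  bit 2 = 0: r = r^2 mod 37 = 10^2 = 26
  bit 3 = 0: r = r^2 mod 37 = 26^2 = 10
  bit 4 = 0: r = r^2 mod 37 = 10^2 = 26
  bit 5 = 0: r = r^2 mod 37 = 26^2 = 10
  -> s = B^a = 10

Answer: 10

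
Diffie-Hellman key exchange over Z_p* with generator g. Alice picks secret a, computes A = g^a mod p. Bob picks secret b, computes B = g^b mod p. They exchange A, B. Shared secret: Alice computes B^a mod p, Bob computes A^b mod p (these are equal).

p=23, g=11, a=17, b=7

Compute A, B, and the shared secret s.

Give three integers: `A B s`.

Answer: 14 7 19

Derivation:
A = 11^17 mod 23  (bits of 17 = 10001)
  bit 0 = 1: r = r^2 * 11 mod 23 = 1^2 * 11 = 1*11 = 11
  bit 1 = 0: r = r^2 mod 23 = 11^2 = 6
  bit 2 = 0: r = r^2 mod 23 = 6^2 = 13
  bit 3 = 0: r = r^2 mod 23 = 13^2 = 8
  bit 4 = 1: r = r^2 * 11 mod 23 = 8^2 * 11 = 18*11 = 14
  -> A = 14
B = 11^7 mod 23  (bits of 7 = 111)
  bit 0 = 1: r = r^2 * 11 mod 23 = 1^2 * 11 = 1*11 = 11
  bit 1 = 1: r = r^2 * 11 mod 23 = 11^2 * 11 = 6*11 = 20
  bit 2 = 1: r = r^2 * 11 mod 23 = 20^2 * 11 = 9*11 = 7
  -> B = 7
s = B^a = 7^17 mod 23  (bits of 17 = 10001)
  bit 0 = 1: r = r^2 * 7 mod 23 = 1^2 * 7 = 1*7 = 7
  bit 1 = 0: r = r^2 mod 23 = 7^2 = 3
  bit 2 = 0: r = r^2 mod 23 = 3^2 = 9
  bit 3 = 0: r = r^2 mod 23 = 9^2 = 12
  bit 4 = 1: r = r^2 * 7 mod 23 = 12^2 * 7 = 6*7 = 19
  -> s = B^a = 19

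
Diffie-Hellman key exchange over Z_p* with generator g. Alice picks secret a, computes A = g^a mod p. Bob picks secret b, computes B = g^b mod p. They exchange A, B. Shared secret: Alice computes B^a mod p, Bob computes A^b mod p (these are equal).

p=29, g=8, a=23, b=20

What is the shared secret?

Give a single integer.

A = 8^23 mod 29  (bits of 23 = 10111)
  bit 0 = 1: r = r^2 * 8 mod 29 = 1^2 * 8 = 1*8 = 8
  bit 1 = 0: r = r^2 mod 29 = 8^2 = 6
  bit 2 = 1: r = r^2 * 8 mod 29 = 6^2 * 8 = 7*8 = 27
  bit 3 = 1: r = r^2 * 8 mod 29 = 27^2 * 8 = 4*8 = 3
  bit 4 = 1: r = r^2 * 8 mod 29 = 3^2 * 8 = 9*8 = 14
  -> A = 14
B = 8^20 mod 29  (bits of 20 = 10100)
  bit 0 = 1: r = r^2 * 8 mod 29 = 1^2 * 8 = 1*8 = 8
  bit 1 = 0: r = r^2 mod 29 = 8^2 = 6
  bit 2 = 1: r = r^2 * 8 mod 29 = 6^2 * 8 = 7*8 = 27
  bit 3 = 0: r = r^2 mod 29 = 27^2 = 4
  bit 4 = 0: r = r^2 mod 29 = 4^2 = 16
  -> B = 16
s = B^a = 16^23 mod 29  (bits of 23 = 10111)
  bit 0 = 1: r = r^2 * 16 mod 29 = 1^2 * 16 = 1*16 = 16
  bit 1 = 0: r = r^2 mod 29 = 16^2 = 24
  bit 2 = 1: r = r^2 * 16 mod 29 = 24^2 * 16 = 25*16 = 23
  bit 3 = 1: r = r^2 * 16 mod 29 = 23^2 * 16 = 7*16 = 25
  bit 4 = 1: r = r^2 * 16 mod 29 = 25^2 * 16 = 16*16 = 24
  -> s = B^a = 24

Answer: 24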